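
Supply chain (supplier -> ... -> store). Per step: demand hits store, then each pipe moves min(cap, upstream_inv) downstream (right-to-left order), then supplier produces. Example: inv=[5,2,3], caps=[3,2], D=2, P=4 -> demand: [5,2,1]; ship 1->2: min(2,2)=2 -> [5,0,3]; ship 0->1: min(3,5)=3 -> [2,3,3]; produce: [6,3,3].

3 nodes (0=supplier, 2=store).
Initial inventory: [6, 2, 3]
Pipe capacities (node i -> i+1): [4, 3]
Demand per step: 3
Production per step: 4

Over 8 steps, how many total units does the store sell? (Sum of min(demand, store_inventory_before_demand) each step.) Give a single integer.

Answer: 23

Derivation:
Step 1: sold=3 (running total=3) -> [6 4 2]
Step 2: sold=2 (running total=5) -> [6 5 3]
Step 3: sold=3 (running total=8) -> [6 6 3]
Step 4: sold=3 (running total=11) -> [6 7 3]
Step 5: sold=3 (running total=14) -> [6 8 3]
Step 6: sold=3 (running total=17) -> [6 9 3]
Step 7: sold=3 (running total=20) -> [6 10 3]
Step 8: sold=3 (running total=23) -> [6 11 3]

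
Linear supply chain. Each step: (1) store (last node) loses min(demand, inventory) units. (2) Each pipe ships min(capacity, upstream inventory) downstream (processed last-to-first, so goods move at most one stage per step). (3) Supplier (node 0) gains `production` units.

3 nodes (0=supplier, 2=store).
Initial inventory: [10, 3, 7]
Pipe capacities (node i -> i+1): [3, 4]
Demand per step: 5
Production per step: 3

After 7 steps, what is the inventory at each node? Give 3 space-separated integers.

Step 1: demand=5,sold=5 ship[1->2]=3 ship[0->1]=3 prod=3 -> inv=[10 3 5]
Step 2: demand=5,sold=5 ship[1->2]=3 ship[0->1]=3 prod=3 -> inv=[10 3 3]
Step 3: demand=5,sold=3 ship[1->2]=3 ship[0->1]=3 prod=3 -> inv=[10 3 3]
Step 4: demand=5,sold=3 ship[1->2]=3 ship[0->1]=3 prod=3 -> inv=[10 3 3]
Step 5: demand=5,sold=3 ship[1->2]=3 ship[0->1]=3 prod=3 -> inv=[10 3 3]
Step 6: demand=5,sold=3 ship[1->2]=3 ship[0->1]=3 prod=3 -> inv=[10 3 3]
Step 7: demand=5,sold=3 ship[1->2]=3 ship[0->1]=3 prod=3 -> inv=[10 3 3]

10 3 3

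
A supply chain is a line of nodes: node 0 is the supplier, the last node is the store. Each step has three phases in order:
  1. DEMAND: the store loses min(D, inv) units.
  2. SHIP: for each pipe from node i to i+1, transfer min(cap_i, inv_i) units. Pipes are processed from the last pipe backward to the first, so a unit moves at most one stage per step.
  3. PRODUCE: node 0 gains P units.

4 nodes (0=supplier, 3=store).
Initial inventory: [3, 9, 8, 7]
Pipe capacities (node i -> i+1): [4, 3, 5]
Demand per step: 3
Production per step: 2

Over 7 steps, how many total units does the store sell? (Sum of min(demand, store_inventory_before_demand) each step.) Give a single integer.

Answer: 21

Derivation:
Step 1: sold=3 (running total=3) -> [2 9 6 9]
Step 2: sold=3 (running total=6) -> [2 8 4 11]
Step 3: sold=3 (running total=9) -> [2 7 3 12]
Step 4: sold=3 (running total=12) -> [2 6 3 12]
Step 5: sold=3 (running total=15) -> [2 5 3 12]
Step 6: sold=3 (running total=18) -> [2 4 3 12]
Step 7: sold=3 (running total=21) -> [2 3 3 12]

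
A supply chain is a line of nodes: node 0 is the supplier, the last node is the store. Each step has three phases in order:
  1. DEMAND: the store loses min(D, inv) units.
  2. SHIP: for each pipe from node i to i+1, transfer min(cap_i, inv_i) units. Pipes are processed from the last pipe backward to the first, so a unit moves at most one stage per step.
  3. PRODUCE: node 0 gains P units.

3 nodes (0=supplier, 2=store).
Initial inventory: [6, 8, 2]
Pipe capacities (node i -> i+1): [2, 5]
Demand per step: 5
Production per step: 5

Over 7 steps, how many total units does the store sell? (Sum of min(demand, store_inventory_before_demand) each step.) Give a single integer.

Answer: 20

Derivation:
Step 1: sold=2 (running total=2) -> [9 5 5]
Step 2: sold=5 (running total=7) -> [12 2 5]
Step 3: sold=5 (running total=12) -> [15 2 2]
Step 4: sold=2 (running total=14) -> [18 2 2]
Step 5: sold=2 (running total=16) -> [21 2 2]
Step 6: sold=2 (running total=18) -> [24 2 2]
Step 7: sold=2 (running total=20) -> [27 2 2]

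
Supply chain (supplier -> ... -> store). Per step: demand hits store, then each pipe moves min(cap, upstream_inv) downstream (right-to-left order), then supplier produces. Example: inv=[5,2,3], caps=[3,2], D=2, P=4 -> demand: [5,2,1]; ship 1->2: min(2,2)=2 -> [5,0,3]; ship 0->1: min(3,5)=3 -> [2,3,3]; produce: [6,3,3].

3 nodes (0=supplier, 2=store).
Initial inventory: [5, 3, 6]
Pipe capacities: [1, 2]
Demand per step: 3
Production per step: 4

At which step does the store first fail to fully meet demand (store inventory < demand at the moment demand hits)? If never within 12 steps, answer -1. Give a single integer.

Step 1: demand=3,sold=3 ship[1->2]=2 ship[0->1]=1 prod=4 -> [8 2 5]
Step 2: demand=3,sold=3 ship[1->2]=2 ship[0->1]=1 prod=4 -> [11 1 4]
Step 3: demand=3,sold=3 ship[1->2]=1 ship[0->1]=1 prod=4 -> [14 1 2]
Step 4: demand=3,sold=2 ship[1->2]=1 ship[0->1]=1 prod=4 -> [17 1 1]
Step 5: demand=3,sold=1 ship[1->2]=1 ship[0->1]=1 prod=4 -> [20 1 1]
Step 6: demand=3,sold=1 ship[1->2]=1 ship[0->1]=1 prod=4 -> [23 1 1]
Step 7: demand=3,sold=1 ship[1->2]=1 ship[0->1]=1 prod=4 -> [26 1 1]
Step 8: demand=3,sold=1 ship[1->2]=1 ship[0->1]=1 prod=4 -> [29 1 1]
Step 9: demand=3,sold=1 ship[1->2]=1 ship[0->1]=1 prod=4 -> [32 1 1]
Step 10: demand=3,sold=1 ship[1->2]=1 ship[0->1]=1 prod=4 -> [35 1 1]
Step 11: demand=3,sold=1 ship[1->2]=1 ship[0->1]=1 prod=4 -> [38 1 1]
Step 12: demand=3,sold=1 ship[1->2]=1 ship[0->1]=1 prod=4 -> [41 1 1]
First stockout at step 4

4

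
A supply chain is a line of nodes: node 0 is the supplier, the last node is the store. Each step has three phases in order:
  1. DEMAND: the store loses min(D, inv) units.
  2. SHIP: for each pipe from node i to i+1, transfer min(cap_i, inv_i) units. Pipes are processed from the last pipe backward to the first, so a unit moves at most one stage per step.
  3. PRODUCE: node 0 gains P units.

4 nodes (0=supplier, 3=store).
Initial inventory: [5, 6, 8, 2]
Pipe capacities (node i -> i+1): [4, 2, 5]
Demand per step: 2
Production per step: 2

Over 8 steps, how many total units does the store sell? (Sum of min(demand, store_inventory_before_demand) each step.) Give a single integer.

Answer: 16

Derivation:
Step 1: sold=2 (running total=2) -> [3 8 5 5]
Step 2: sold=2 (running total=4) -> [2 9 2 8]
Step 3: sold=2 (running total=6) -> [2 9 2 8]
Step 4: sold=2 (running total=8) -> [2 9 2 8]
Step 5: sold=2 (running total=10) -> [2 9 2 8]
Step 6: sold=2 (running total=12) -> [2 9 2 8]
Step 7: sold=2 (running total=14) -> [2 9 2 8]
Step 8: sold=2 (running total=16) -> [2 9 2 8]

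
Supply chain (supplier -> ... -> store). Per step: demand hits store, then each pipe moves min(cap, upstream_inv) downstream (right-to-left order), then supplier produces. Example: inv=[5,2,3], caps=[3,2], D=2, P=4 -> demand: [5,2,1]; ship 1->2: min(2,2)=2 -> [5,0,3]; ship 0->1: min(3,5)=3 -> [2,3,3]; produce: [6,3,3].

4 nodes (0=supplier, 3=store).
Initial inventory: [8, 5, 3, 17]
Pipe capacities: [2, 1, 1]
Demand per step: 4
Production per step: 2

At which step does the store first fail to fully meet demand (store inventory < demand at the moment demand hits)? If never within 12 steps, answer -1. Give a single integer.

Step 1: demand=4,sold=4 ship[2->3]=1 ship[1->2]=1 ship[0->1]=2 prod=2 -> [8 6 3 14]
Step 2: demand=4,sold=4 ship[2->3]=1 ship[1->2]=1 ship[0->1]=2 prod=2 -> [8 7 3 11]
Step 3: demand=4,sold=4 ship[2->3]=1 ship[1->2]=1 ship[0->1]=2 prod=2 -> [8 8 3 8]
Step 4: demand=4,sold=4 ship[2->3]=1 ship[1->2]=1 ship[0->1]=2 prod=2 -> [8 9 3 5]
Step 5: demand=4,sold=4 ship[2->3]=1 ship[1->2]=1 ship[0->1]=2 prod=2 -> [8 10 3 2]
Step 6: demand=4,sold=2 ship[2->3]=1 ship[1->2]=1 ship[0->1]=2 prod=2 -> [8 11 3 1]
Step 7: demand=4,sold=1 ship[2->3]=1 ship[1->2]=1 ship[0->1]=2 prod=2 -> [8 12 3 1]
Step 8: demand=4,sold=1 ship[2->3]=1 ship[1->2]=1 ship[0->1]=2 prod=2 -> [8 13 3 1]
Step 9: demand=4,sold=1 ship[2->3]=1 ship[1->2]=1 ship[0->1]=2 prod=2 -> [8 14 3 1]
Step 10: demand=4,sold=1 ship[2->3]=1 ship[1->2]=1 ship[0->1]=2 prod=2 -> [8 15 3 1]
Step 11: demand=4,sold=1 ship[2->3]=1 ship[1->2]=1 ship[0->1]=2 prod=2 -> [8 16 3 1]
Step 12: demand=4,sold=1 ship[2->3]=1 ship[1->2]=1 ship[0->1]=2 prod=2 -> [8 17 3 1]
First stockout at step 6

6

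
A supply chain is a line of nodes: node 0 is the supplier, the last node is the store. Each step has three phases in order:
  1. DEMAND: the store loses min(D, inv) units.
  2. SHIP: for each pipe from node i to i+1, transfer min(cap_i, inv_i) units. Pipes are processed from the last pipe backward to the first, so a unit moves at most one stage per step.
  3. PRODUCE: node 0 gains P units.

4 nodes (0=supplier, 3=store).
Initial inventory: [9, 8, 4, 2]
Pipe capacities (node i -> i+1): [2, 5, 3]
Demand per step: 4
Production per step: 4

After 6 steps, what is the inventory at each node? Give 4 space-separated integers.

Step 1: demand=4,sold=2 ship[2->3]=3 ship[1->2]=5 ship[0->1]=2 prod=4 -> inv=[11 5 6 3]
Step 2: demand=4,sold=3 ship[2->3]=3 ship[1->2]=5 ship[0->1]=2 prod=4 -> inv=[13 2 8 3]
Step 3: demand=4,sold=3 ship[2->3]=3 ship[1->2]=2 ship[0->1]=2 prod=4 -> inv=[15 2 7 3]
Step 4: demand=4,sold=3 ship[2->3]=3 ship[1->2]=2 ship[0->1]=2 prod=4 -> inv=[17 2 6 3]
Step 5: demand=4,sold=3 ship[2->3]=3 ship[1->2]=2 ship[0->1]=2 prod=4 -> inv=[19 2 5 3]
Step 6: demand=4,sold=3 ship[2->3]=3 ship[1->2]=2 ship[0->1]=2 prod=4 -> inv=[21 2 4 3]

21 2 4 3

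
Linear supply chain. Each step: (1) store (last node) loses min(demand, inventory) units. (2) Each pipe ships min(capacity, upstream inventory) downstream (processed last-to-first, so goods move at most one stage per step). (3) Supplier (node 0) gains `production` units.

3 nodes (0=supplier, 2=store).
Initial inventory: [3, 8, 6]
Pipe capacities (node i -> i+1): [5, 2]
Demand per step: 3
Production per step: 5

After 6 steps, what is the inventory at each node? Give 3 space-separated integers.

Step 1: demand=3,sold=3 ship[1->2]=2 ship[0->1]=3 prod=5 -> inv=[5 9 5]
Step 2: demand=3,sold=3 ship[1->2]=2 ship[0->1]=5 prod=5 -> inv=[5 12 4]
Step 3: demand=3,sold=3 ship[1->2]=2 ship[0->1]=5 prod=5 -> inv=[5 15 3]
Step 4: demand=3,sold=3 ship[1->2]=2 ship[0->1]=5 prod=5 -> inv=[5 18 2]
Step 5: demand=3,sold=2 ship[1->2]=2 ship[0->1]=5 prod=5 -> inv=[5 21 2]
Step 6: demand=3,sold=2 ship[1->2]=2 ship[0->1]=5 prod=5 -> inv=[5 24 2]

5 24 2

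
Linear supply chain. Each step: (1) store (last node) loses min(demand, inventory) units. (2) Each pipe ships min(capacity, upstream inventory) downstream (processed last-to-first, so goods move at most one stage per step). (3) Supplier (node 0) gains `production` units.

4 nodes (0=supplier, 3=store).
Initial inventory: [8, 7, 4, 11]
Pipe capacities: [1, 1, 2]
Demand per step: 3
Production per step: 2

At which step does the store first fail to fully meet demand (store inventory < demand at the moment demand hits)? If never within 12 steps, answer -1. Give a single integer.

Step 1: demand=3,sold=3 ship[2->3]=2 ship[1->2]=1 ship[0->1]=1 prod=2 -> [9 7 3 10]
Step 2: demand=3,sold=3 ship[2->3]=2 ship[1->2]=1 ship[0->1]=1 prod=2 -> [10 7 2 9]
Step 3: demand=3,sold=3 ship[2->3]=2 ship[1->2]=1 ship[0->1]=1 prod=2 -> [11 7 1 8]
Step 4: demand=3,sold=3 ship[2->3]=1 ship[1->2]=1 ship[0->1]=1 prod=2 -> [12 7 1 6]
Step 5: demand=3,sold=3 ship[2->3]=1 ship[1->2]=1 ship[0->1]=1 prod=2 -> [13 7 1 4]
Step 6: demand=3,sold=3 ship[2->3]=1 ship[1->2]=1 ship[0->1]=1 prod=2 -> [14 7 1 2]
Step 7: demand=3,sold=2 ship[2->3]=1 ship[1->2]=1 ship[0->1]=1 prod=2 -> [15 7 1 1]
Step 8: demand=3,sold=1 ship[2->3]=1 ship[1->2]=1 ship[0->1]=1 prod=2 -> [16 7 1 1]
Step 9: demand=3,sold=1 ship[2->3]=1 ship[1->2]=1 ship[0->1]=1 prod=2 -> [17 7 1 1]
Step 10: demand=3,sold=1 ship[2->3]=1 ship[1->2]=1 ship[0->1]=1 prod=2 -> [18 7 1 1]
Step 11: demand=3,sold=1 ship[2->3]=1 ship[1->2]=1 ship[0->1]=1 prod=2 -> [19 7 1 1]
Step 12: demand=3,sold=1 ship[2->3]=1 ship[1->2]=1 ship[0->1]=1 prod=2 -> [20 7 1 1]
First stockout at step 7

7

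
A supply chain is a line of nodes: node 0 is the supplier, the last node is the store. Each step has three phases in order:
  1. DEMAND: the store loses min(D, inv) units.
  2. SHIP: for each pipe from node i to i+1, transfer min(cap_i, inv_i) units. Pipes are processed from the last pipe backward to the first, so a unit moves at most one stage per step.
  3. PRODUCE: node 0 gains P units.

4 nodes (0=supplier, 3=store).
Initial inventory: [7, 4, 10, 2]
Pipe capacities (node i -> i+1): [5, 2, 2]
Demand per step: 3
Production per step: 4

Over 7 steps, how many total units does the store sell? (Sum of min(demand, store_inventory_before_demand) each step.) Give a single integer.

Answer: 14

Derivation:
Step 1: sold=2 (running total=2) -> [6 7 10 2]
Step 2: sold=2 (running total=4) -> [5 10 10 2]
Step 3: sold=2 (running total=6) -> [4 13 10 2]
Step 4: sold=2 (running total=8) -> [4 15 10 2]
Step 5: sold=2 (running total=10) -> [4 17 10 2]
Step 6: sold=2 (running total=12) -> [4 19 10 2]
Step 7: sold=2 (running total=14) -> [4 21 10 2]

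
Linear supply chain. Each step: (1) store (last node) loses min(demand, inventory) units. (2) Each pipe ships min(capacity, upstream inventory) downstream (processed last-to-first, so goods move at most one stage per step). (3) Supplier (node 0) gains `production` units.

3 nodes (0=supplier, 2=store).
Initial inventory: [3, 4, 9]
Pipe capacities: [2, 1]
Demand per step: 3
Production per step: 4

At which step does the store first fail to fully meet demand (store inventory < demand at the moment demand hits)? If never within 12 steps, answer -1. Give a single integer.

Step 1: demand=3,sold=3 ship[1->2]=1 ship[0->1]=2 prod=4 -> [5 5 7]
Step 2: demand=3,sold=3 ship[1->2]=1 ship[0->1]=2 prod=4 -> [7 6 5]
Step 3: demand=3,sold=3 ship[1->2]=1 ship[0->1]=2 prod=4 -> [9 7 3]
Step 4: demand=3,sold=3 ship[1->2]=1 ship[0->1]=2 prod=4 -> [11 8 1]
Step 5: demand=3,sold=1 ship[1->2]=1 ship[0->1]=2 prod=4 -> [13 9 1]
Step 6: demand=3,sold=1 ship[1->2]=1 ship[0->1]=2 prod=4 -> [15 10 1]
Step 7: demand=3,sold=1 ship[1->2]=1 ship[0->1]=2 prod=4 -> [17 11 1]
Step 8: demand=3,sold=1 ship[1->2]=1 ship[0->1]=2 prod=4 -> [19 12 1]
Step 9: demand=3,sold=1 ship[1->2]=1 ship[0->1]=2 prod=4 -> [21 13 1]
Step 10: demand=3,sold=1 ship[1->2]=1 ship[0->1]=2 prod=4 -> [23 14 1]
Step 11: demand=3,sold=1 ship[1->2]=1 ship[0->1]=2 prod=4 -> [25 15 1]
Step 12: demand=3,sold=1 ship[1->2]=1 ship[0->1]=2 prod=4 -> [27 16 1]
First stockout at step 5

5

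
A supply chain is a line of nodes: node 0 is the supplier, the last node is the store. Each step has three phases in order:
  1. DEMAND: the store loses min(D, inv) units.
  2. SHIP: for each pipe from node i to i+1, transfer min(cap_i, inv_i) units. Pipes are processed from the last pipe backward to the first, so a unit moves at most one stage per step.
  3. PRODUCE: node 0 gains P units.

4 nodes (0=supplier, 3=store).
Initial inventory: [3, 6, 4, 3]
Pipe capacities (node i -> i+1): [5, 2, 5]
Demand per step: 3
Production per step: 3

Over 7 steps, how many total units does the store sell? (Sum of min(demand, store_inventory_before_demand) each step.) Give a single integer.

Answer: 17

Derivation:
Step 1: sold=3 (running total=3) -> [3 7 2 4]
Step 2: sold=3 (running total=6) -> [3 8 2 3]
Step 3: sold=3 (running total=9) -> [3 9 2 2]
Step 4: sold=2 (running total=11) -> [3 10 2 2]
Step 5: sold=2 (running total=13) -> [3 11 2 2]
Step 6: sold=2 (running total=15) -> [3 12 2 2]
Step 7: sold=2 (running total=17) -> [3 13 2 2]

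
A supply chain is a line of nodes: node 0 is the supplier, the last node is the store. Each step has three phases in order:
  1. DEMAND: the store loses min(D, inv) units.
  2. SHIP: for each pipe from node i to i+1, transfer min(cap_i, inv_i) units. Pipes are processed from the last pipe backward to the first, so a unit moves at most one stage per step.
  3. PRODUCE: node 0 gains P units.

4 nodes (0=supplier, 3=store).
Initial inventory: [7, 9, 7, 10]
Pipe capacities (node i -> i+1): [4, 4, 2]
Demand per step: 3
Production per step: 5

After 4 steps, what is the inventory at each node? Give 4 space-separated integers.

Step 1: demand=3,sold=3 ship[2->3]=2 ship[1->2]=4 ship[0->1]=4 prod=5 -> inv=[8 9 9 9]
Step 2: demand=3,sold=3 ship[2->3]=2 ship[1->2]=4 ship[0->1]=4 prod=5 -> inv=[9 9 11 8]
Step 3: demand=3,sold=3 ship[2->3]=2 ship[1->2]=4 ship[0->1]=4 prod=5 -> inv=[10 9 13 7]
Step 4: demand=3,sold=3 ship[2->3]=2 ship[1->2]=4 ship[0->1]=4 prod=5 -> inv=[11 9 15 6]

11 9 15 6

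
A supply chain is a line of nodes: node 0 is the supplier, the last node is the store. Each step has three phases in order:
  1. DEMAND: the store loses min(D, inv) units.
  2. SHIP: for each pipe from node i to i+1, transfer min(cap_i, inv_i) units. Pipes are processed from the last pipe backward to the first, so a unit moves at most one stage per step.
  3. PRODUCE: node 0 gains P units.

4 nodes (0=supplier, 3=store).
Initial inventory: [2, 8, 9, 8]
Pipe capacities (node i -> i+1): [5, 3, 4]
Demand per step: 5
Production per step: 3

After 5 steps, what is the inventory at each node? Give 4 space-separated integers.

Step 1: demand=5,sold=5 ship[2->3]=4 ship[1->2]=3 ship[0->1]=2 prod=3 -> inv=[3 7 8 7]
Step 2: demand=5,sold=5 ship[2->3]=4 ship[1->2]=3 ship[0->1]=3 prod=3 -> inv=[3 7 7 6]
Step 3: demand=5,sold=5 ship[2->3]=4 ship[1->2]=3 ship[0->1]=3 prod=3 -> inv=[3 7 6 5]
Step 4: demand=5,sold=5 ship[2->3]=4 ship[1->2]=3 ship[0->1]=3 prod=3 -> inv=[3 7 5 4]
Step 5: demand=5,sold=4 ship[2->3]=4 ship[1->2]=3 ship[0->1]=3 prod=3 -> inv=[3 7 4 4]

3 7 4 4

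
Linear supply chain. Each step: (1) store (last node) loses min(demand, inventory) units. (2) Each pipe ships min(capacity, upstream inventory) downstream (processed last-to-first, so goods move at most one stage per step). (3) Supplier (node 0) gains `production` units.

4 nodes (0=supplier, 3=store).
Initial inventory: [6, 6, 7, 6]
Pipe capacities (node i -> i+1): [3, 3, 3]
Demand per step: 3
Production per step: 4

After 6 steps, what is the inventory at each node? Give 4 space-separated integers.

Step 1: demand=3,sold=3 ship[2->3]=3 ship[1->2]=3 ship[0->1]=3 prod=4 -> inv=[7 6 7 6]
Step 2: demand=3,sold=3 ship[2->3]=3 ship[1->2]=3 ship[0->1]=3 prod=4 -> inv=[8 6 7 6]
Step 3: demand=3,sold=3 ship[2->3]=3 ship[1->2]=3 ship[0->1]=3 prod=4 -> inv=[9 6 7 6]
Step 4: demand=3,sold=3 ship[2->3]=3 ship[1->2]=3 ship[0->1]=3 prod=4 -> inv=[10 6 7 6]
Step 5: demand=3,sold=3 ship[2->3]=3 ship[1->2]=3 ship[0->1]=3 prod=4 -> inv=[11 6 7 6]
Step 6: demand=3,sold=3 ship[2->3]=3 ship[1->2]=3 ship[0->1]=3 prod=4 -> inv=[12 6 7 6]

12 6 7 6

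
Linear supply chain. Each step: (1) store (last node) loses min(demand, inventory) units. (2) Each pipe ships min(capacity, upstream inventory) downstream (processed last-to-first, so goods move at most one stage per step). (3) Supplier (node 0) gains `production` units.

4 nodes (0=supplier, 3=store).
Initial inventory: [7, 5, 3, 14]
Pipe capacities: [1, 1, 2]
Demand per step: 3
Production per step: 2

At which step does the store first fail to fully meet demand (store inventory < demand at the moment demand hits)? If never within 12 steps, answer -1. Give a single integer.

Step 1: demand=3,sold=3 ship[2->3]=2 ship[1->2]=1 ship[0->1]=1 prod=2 -> [8 5 2 13]
Step 2: demand=3,sold=3 ship[2->3]=2 ship[1->2]=1 ship[0->1]=1 prod=2 -> [9 5 1 12]
Step 3: demand=3,sold=3 ship[2->3]=1 ship[1->2]=1 ship[0->1]=1 prod=2 -> [10 5 1 10]
Step 4: demand=3,sold=3 ship[2->3]=1 ship[1->2]=1 ship[0->1]=1 prod=2 -> [11 5 1 8]
Step 5: demand=3,sold=3 ship[2->3]=1 ship[1->2]=1 ship[0->1]=1 prod=2 -> [12 5 1 6]
Step 6: demand=3,sold=3 ship[2->3]=1 ship[1->2]=1 ship[0->1]=1 prod=2 -> [13 5 1 4]
Step 7: demand=3,sold=3 ship[2->3]=1 ship[1->2]=1 ship[0->1]=1 prod=2 -> [14 5 1 2]
Step 8: demand=3,sold=2 ship[2->3]=1 ship[1->2]=1 ship[0->1]=1 prod=2 -> [15 5 1 1]
Step 9: demand=3,sold=1 ship[2->3]=1 ship[1->2]=1 ship[0->1]=1 prod=2 -> [16 5 1 1]
Step 10: demand=3,sold=1 ship[2->3]=1 ship[1->2]=1 ship[0->1]=1 prod=2 -> [17 5 1 1]
Step 11: demand=3,sold=1 ship[2->3]=1 ship[1->2]=1 ship[0->1]=1 prod=2 -> [18 5 1 1]
Step 12: demand=3,sold=1 ship[2->3]=1 ship[1->2]=1 ship[0->1]=1 prod=2 -> [19 5 1 1]
First stockout at step 8

8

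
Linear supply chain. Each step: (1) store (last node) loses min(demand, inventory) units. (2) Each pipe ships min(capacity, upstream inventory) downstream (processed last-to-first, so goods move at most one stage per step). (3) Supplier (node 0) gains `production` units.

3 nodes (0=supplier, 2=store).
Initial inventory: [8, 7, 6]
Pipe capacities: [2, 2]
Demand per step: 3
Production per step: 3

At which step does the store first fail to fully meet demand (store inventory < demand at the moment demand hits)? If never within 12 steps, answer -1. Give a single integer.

Step 1: demand=3,sold=3 ship[1->2]=2 ship[0->1]=2 prod=3 -> [9 7 5]
Step 2: demand=3,sold=3 ship[1->2]=2 ship[0->1]=2 prod=3 -> [10 7 4]
Step 3: demand=3,sold=3 ship[1->2]=2 ship[0->1]=2 prod=3 -> [11 7 3]
Step 4: demand=3,sold=3 ship[1->2]=2 ship[0->1]=2 prod=3 -> [12 7 2]
Step 5: demand=3,sold=2 ship[1->2]=2 ship[0->1]=2 prod=3 -> [13 7 2]
Step 6: demand=3,sold=2 ship[1->2]=2 ship[0->1]=2 prod=3 -> [14 7 2]
Step 7: demand=3,sold=2 ship[1->2]=2 ship[0->1]=2 prod=3 -> [15 7 2]
Step 8: demand=3,sold=2 ship[1->2]=2 ship[0->1]=2 prod=3 -> [16 7 2]
Step 9: demand=3,sold=2 ship[1->2]=2 ship[0->1]=2 prod=3 -> [17 7 2]
Step 10: demand=3,sold=2 ship[1->2]=2 ship[0->1]=2 prod=3 -> [18 7 2]
Step 11: demand=3,sold=2 ship[1->2]=2 ship[0->1]=2 prod=3 -> [19 7 2]
Step 12: demand=3,sold=2 ship[1->2]=2 ship[0->1]=2 prod=3 -> [20 7 2]
First stockout at step 5

5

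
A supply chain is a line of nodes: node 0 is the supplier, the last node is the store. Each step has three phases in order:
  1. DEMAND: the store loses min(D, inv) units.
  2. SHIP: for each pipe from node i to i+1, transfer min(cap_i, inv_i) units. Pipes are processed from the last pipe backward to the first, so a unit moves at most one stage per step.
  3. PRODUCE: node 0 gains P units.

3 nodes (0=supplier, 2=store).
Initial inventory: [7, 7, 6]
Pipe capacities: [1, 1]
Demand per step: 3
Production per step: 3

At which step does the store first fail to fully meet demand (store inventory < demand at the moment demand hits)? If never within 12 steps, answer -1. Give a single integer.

Step 1: demand=3,sold=3 ship[1->2]=1 ship[0->1]=1 prod=3 -> [9 7 4]
Step 2: demand=3,sold=3 ship[1->2]=1 ship[0->1]=1 prod=3 -> [11 7 2]
Step 3: demand=3,sold=2 ship[1->2]=1 ship[0->1]=1 prod=3 -> [13 7 1]
Step 4: demand=3,sold=1 ship[1->2]=1 ship[0->1]=1 prod=3 -> [15 7 1]
Step 5: demand=3,sold=1 ship[1->2]=1 ship[0->1]=1 prod=3 -> [17 7 1]
Step 6: demand=3,sold=1 ship[1->2]=1 ship[0->1]=1 prod=3 -> [19 7 1]
Step 7: demand=3,sold=1 ship[1->2]=1 ship[0->1]=1 prod=3 -> [21 7 1]
Step 8: demand=3,sold=1 ship[1->2]=1 ship[0->1]=1 prod=3 -> [23 7 1]
Step 9: demand=3,sold=1 ship[1->2]=1 ship[0->1]=1 prod=3 -> [25 7 1]
Step 10: demand=3,sold=1 ship[1->2]=1 ship[0->1]=1 prod=3 -> [27 7 1]
Step 11: demand=3,sold=1 ship[1->2]=1 ship[0->1]=1 prod=3 -> [29 7 1]
Step 12: demand=3,sold=1 ship[1->2]=1 ship[0->1]=1 prod=3 -> [31 7 1]
First stockout at step 3

3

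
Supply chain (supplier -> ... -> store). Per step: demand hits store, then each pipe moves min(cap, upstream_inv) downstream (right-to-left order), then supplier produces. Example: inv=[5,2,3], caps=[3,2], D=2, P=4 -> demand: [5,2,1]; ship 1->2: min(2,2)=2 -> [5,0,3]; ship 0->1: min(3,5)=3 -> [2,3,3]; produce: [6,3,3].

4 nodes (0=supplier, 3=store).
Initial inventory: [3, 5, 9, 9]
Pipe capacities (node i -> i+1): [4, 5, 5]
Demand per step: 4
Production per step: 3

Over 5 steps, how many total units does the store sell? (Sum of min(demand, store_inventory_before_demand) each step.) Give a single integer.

Answer: 20

Derivation:
Step 1: sold=4 (running total=4) -> [3 3 9 10]
Step 2: sold=4 (running total=8) -> [3 3 7 11]
Step 3: sold=4 (running total=12) -> [3 3 5 12]
Step 4: sold=4 (running total=16) -> [3 3 3 13]
Step 5: sold=4 (running total=20) -> [3 3 3 12]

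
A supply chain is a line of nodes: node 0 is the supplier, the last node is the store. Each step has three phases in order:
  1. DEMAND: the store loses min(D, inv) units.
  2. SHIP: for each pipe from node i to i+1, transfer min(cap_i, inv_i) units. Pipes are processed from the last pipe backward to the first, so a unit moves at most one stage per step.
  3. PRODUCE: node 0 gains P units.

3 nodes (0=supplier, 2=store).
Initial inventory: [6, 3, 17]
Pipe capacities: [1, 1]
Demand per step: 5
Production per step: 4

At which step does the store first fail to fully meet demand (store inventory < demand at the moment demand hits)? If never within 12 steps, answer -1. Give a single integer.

Step 1: demand=5,sold=5 ship[1->2]=1 ship[0->1]=1 prod=4 -> [9 3 13]
Step 2: demand=5,sold=5 ship[1->2]=1 ship[0->1]=1 prod=4 -> [12 3 9]
Step 3: demand=5,sold=5 ship[1->2]=1 ship[0->1]=1 prod=4 -> [15 3 5]
Step 4: demand=5,sold=5 ship[1->2]=1 ship[0->1]=1 prod=4 -> [18 3 1]
Step 5: demand=5,sold=1 ship[1->2]=1 ship[0->1]=1 prod=4 -> [21 3 1]
Step 6: demand=5,sold=1 ship[1->2]=1 ship[0->1]=1 prod=4 -> [24 3 1]
Step 7: demand=5,sold=1 ship[1->2]=1 ship[0->1]=1 prod=4 -> [27 3 1]
Step 8: demand=5,sold=1 ship[1->2]=1 ship[0->1]=1 prod=4 -> [30 3 1]
Step 9: demand=5,sold=1 ship[1->2]=1 ship[0->1]=1 prod=4 -> [33 3 1]
Step 10: demand=5,sold=1 ship[1->2]=1 ship[0->1]=1 prod=4 -> [36 3 1]
Step 11: demand=5,sold=1 ship[1->2]=1 ship[0->1]=1 prod=4 -> [39 3 1]
Step 12: demand=5,sold=1 ship[1->2]=1 ship[0->1]=1 prod=4 -> [42 3 1]
First stockout at step 5

5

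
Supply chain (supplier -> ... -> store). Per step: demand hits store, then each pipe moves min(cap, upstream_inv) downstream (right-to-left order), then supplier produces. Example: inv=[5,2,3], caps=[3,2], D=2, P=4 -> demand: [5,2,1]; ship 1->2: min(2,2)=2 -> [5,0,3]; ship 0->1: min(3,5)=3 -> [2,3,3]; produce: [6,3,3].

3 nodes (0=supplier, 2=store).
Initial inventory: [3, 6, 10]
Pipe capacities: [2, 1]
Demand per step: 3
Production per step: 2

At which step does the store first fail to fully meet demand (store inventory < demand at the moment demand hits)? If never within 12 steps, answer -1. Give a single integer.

Step 1: demand=3,sold=3 ship[1->2]=1 ship[0->1]=2 prod=2 -> [3 7 8]
Step 2: demand=3,sold=3 ship[1->2]=1 ship[0->1]=2 prod=2 -> [3 8 6]
Step 3: demand=3,sold=3 ship[1->2]=1 ship[0->1]=2 prod=2 -> [3 9 4]
Step 4: demand=3,sold=3 ship[1->2]=1 ship[0->1]=2 prod=2 -> [3 10 2]
Step 5: demand=3,sold=2 ship[1->2]=1 ship[0->1]=2 prod=2 -> [3 11 1]
Step 6: demand=3,sold=1 ship[1->2]=1 ship[0->1]=2 prod=2 -> [3 12 1]
Step 7: demand=3,sold=1 ship[1->2]=1 ship[0->1]=2 prod=2 -> [3 13 1]
Step 8: demand=3,sold=1 ship[1->2]=1 ship[0->1]=2 prod=2 -> [3 14 1]
Step 9: demand=3,sold=1 ship[1->2]=1 ship[0->1]=2 prod=2 -> [3 15 1]
Step 10: demand=3,sold=1 ship[1->2]=1 ship[0->1]=2 prod=2 -> [3 16 1]
Step 11: demand=3,sold=1 ship[1->2]=1 ship[0->1]=2 prod=2 -> [3 17 1]
Step 12: demand=3,sold=1 ship[1->2]=1 ship[0->1]=2 prod=2 -> [3 18 1]
First stockout at step 5

5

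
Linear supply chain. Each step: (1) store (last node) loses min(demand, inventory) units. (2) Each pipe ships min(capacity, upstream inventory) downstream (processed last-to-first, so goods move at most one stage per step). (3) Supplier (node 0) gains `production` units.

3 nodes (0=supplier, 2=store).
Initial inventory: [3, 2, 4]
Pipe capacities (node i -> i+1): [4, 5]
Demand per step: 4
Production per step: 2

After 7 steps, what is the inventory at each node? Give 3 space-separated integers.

Step 1: demand=4,sold=4 ship[1->2]=2 ship[0->1]=3 prod=2 -> inv=[2 3 2]
Step 2: demand=4,sold=2 ship[1->2]=3 ship[0->1]=2 prod=2 -> inv=[2 2 3]
Step 3: demand=4,sold=3 ship[1->2]=2 ship[0->1]=2 prod=2 -> inv=[2 2 2]
Step 4: demand=4,sold=2 ship[1->2]=2 ship[0->1]=2 prod=2 -> inv=[2 2 2]
Step 5: demand=4,sold=2 ship[1->2]=2 ship[0->1]=2 prod=2 -> inv=[2 2 2]
Step 6: demand=4,sold=2 ship[1->2]=2 ship[0->1]=2 prod=2 -> inv=[2 2 2]
Step 7: demand=4,sold=2 ship[1->2]=2 ship[0->1]=2 prod=2 -> inv=[2 2 2]

2 2 2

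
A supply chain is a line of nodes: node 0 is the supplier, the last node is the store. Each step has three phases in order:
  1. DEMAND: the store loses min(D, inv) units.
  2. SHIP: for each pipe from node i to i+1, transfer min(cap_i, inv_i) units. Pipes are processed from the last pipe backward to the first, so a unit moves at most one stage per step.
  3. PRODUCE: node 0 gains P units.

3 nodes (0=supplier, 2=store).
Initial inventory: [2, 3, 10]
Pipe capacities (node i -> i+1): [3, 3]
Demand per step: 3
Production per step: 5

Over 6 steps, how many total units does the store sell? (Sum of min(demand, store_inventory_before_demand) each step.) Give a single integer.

Answer: 18

Derivation:
Step 1: sold=3 (running total=3) -> [5 2 10]
Step 2: sold=3 (running total=6) -> [7 3 9]
Step 3: sold=3 (running total=9) -> [9 3 9]
Step 4: sold=3 (running total=12) -> [11 3 9]
Step 5: sold=3 (running total=15) -> [13 3 9]
Step 6: sold=3 (running total=18) -> [15 3 9]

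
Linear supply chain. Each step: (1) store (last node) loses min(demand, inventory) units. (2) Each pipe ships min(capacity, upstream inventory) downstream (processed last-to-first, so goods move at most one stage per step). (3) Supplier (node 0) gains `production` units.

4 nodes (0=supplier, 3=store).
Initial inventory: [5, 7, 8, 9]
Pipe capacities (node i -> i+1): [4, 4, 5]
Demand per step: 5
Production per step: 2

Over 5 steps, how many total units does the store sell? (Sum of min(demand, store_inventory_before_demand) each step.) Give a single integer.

Answer: 25

Derivation:
Step 1: sold=5 (running total=5) -> [3 7 7 9]
Step 2: sold=5 (running total=10) -> [2 6 6 9]
Step 3: sold=5 (running total=15) -> [2 4 5 9]
Step 4: sold=5 (running total=20) -> [2 2 4 9]
Step 5: sold=5 (running total=25) -> [2 2 2 8]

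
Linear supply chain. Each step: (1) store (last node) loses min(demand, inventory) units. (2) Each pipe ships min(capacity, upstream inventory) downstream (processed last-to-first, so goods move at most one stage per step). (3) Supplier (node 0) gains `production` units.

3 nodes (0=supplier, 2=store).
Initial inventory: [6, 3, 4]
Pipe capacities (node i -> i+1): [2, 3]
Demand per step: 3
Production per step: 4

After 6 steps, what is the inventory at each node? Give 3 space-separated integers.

Step 1: demand=3,sold=3 ship[1->2]=3 ship[0->1]=2 prod=4 -> inv=[8 2 4]
Step 2: demand=3,sold=3 ship[1->2]=2 ship[0->1]=2 prod=4 -> inv=[10 2 3]
Step 3: demand=3,sold=3 ship[1->2]=2 ship[0->1]=2 prod=4 -> inv=[12 2 2]
Step 4: demand=3,sold=2 ship[1->2]=2 ship[0->1]=2 prod=4 -> inv=[14 2 2]
Step 5: demand=3,sold=2 ship[1->2]=2 ship[0->1]=2 prod=4 -> inv=[16 2 2]
Step 6: demand=3,sold=2 ship[1->2]=2 ship[0->1]=2 prod=4 -> inv=[18 2 2]

18 2 2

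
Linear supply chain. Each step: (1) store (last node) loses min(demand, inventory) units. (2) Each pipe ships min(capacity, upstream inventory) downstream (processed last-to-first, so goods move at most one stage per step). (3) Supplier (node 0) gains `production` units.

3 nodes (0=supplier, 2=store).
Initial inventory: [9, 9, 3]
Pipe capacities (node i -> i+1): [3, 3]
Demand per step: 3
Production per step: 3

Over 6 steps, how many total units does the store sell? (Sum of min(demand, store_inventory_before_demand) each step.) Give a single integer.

Answer: 18

Derivation:
Step 1: sold=3 (running total=3) -> [9 9 3]
Step 2: sold=3 (running total=6) -> [9 9 3]
Step 3: sold=3 (running total=9) -> [9 9 3]
Step 4: sold=3 (running total=12) -> [9 9 3]
Step 5: sold=3 (running total=15) -> [9 9 3]
Step 6: sold=3 (running total=18) -> [9 9 3]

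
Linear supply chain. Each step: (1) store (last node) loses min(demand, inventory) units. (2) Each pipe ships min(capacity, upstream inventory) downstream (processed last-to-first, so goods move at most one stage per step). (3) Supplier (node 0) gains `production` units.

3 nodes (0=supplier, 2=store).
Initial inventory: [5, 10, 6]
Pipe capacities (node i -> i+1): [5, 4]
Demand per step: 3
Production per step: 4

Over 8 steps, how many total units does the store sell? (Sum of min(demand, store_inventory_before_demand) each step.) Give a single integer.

Step 1: sold=3 (running total=3) -> [4 11 7]
Step 2: sold=3 (running total=6) -> [4 11 8]
Step 3: sold=3 (running total=9) -> [4 11 9]
Step 4: sold=3 (running total=12) -> [4 11 10]
Step 5: sold=3 (running total=15) -> [4 11 11]
Step 6: sold=3 (running total=18) -> [4 11 12]
Step 7: sold=3 (running total=21) -> [4 11 13]
Step 8: sold=3 (running total=24) -> [4 11 14]

Answer: 24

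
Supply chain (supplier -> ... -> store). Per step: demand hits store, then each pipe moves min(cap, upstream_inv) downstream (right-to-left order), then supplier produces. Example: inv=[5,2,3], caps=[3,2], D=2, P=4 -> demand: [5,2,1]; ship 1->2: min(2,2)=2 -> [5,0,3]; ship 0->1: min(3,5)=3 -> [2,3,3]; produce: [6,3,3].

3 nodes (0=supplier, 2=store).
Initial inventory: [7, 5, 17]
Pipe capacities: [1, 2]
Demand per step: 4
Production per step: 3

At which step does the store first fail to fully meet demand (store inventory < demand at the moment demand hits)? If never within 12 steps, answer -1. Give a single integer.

Step 1: demand=4,sold=4 ship[1->2]=2 ship[0->1]=1 prod=3 -> [9 4 15]
Step 2: demand=4,sold=4 ship[1->2]=2 ship[0->1]=1 prod=3 -> [11 3 13]
Step 3: demand=4,sold=4 ship[1->2]=2 ship[0->1]=1 prod=3 -> [13 2 11]
Step 4: demand=4,sold=4 ship[1->2]=2 ship[0->1]=1 prod=3 -> [15 1 9]
Step 5: demand=4,sold=4 ship[1->2]=1 ship[0->1]=1 prod=3 -> [17 1 6]
Step 6: demand=4,sold=4 ship[1->2]=1 ship[0->1]=1 prod=3 -> [19 1 3]
Step 7: demand=4,sold=3 ship[1->2]=1 ship[0->1]=1 prod=3 -> [21 1 1]
Step 8: demand=4,sold=1 ship[1->2]=1 ship[0->1]=1 prod=3 -> [23 1 1]
Step 9: demand=4,sold=1 ship[1->2]=1 ship[0->1]=1 prod=3 -> [25 1 1]
Step 10: demand=4,sold=1 ship[1->2]=1 ship[0->1]=1 prod=3 -> [27 1 1]
Step 11: demand=4,sold=1 ship[1->2]=1 ship[0->1]=1 prod=3 -> [29 1 1]
Step 12: demand=4,sold=1 ship[1->2]=1 ship[0->1]=1 prod=3 -> [31 1 1]
First stockout at step 7

7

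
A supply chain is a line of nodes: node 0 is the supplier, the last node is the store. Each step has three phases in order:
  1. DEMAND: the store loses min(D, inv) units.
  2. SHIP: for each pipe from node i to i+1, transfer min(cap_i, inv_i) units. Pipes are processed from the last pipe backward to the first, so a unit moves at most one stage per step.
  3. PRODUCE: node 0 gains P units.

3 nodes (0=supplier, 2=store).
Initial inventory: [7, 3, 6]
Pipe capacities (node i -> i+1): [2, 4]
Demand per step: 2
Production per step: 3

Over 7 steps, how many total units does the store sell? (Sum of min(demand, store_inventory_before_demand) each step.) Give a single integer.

Answer: 14

Derivation:
Step 1: sold=2 (running total=2) -> [8 2 7]
Step 2: sold=2 (running total=4) -> [9 2 7]
Step 3: sold=2 (running total=6) -> [10 2 7]
Step 4: sold=2 (running total=8) -> [11 2 7]
Step 5: sold=2 (running total=10) -> [12 2 7]
Step 6: sold=2 (running total=12) -> [13 2 7]
Step 7: sold=2 (running total=14) -> [14 2 7]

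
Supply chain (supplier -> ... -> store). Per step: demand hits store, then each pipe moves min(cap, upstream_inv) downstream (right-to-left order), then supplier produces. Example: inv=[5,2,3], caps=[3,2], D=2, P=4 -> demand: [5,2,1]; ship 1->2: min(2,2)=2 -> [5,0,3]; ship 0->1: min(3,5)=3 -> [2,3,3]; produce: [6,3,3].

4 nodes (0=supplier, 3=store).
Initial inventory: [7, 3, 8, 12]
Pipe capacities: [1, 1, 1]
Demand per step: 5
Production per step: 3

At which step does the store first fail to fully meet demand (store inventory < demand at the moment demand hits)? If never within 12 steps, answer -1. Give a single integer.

Step 1: demand=5,sold=5 ship[2->3]=1 ship[1->2]=1 ship[0->1]=1 prod=3 -> [9 3 8 8]
Step 2: demand=5,sold=5 ship[2->3]=1 ship[1->2]=1 ship[0->1]=1 prod=3 -> [11 3 8 4]
Step 3: demand=5,sold=4 ship[2->3]=1 ship[1->2]=1 ship[0->1]=1 prod=3 -> [13 3 8 1]
Step 4: demand=5,sold=1 ship[2->3]=1 ship[1->2]=1 ship[0->1]=1 prod=3 -> [15 3 8 1]
Step 5: demand=5,sold=1 ship[2->3]=1 ship[1->2]=1 ship[0->1]=1 prod=3 -> [17 3 8 1]
Step 6: demand=5,sold=1 ship[2->3]=1 ship[1->2]=1 ship[0->1]=1 prod=3 -> [19 3 8 1]
Step 7: demand=5,sold=1 ship[2->3]=1 ship[1->2]=1 ship[0->1]=1 prod=3 -> [21 3 8 1]
Step 8: demand=5,sold=1 ship[2->3]=1 ship[1->2]=1 ship[0->1]=1 prod=3 -> [23 3 8 1]
Step 9: demand=5,sold=1 ship[2->3]=1 ship[1->2]=1 ship[0->1]=1 prod=3 -> [25 3 8 1]
Step 10: demand=5,sold=1 ship[2->3]=1 ship[1->2]=1 ship[0->1]=1 prod=3 -> [27 3 8 1]
Step 11: demand=5,sold=1 ship[2->3]=1 ship[1->2]=1 ship[0->1]=1 prod=3 -> [29 3 8 1]
Step 12: demand=5,sold=1 ship[2->3]=1 ship[1->2]=1 ship[0->1]=1 prod=3 -> [31 3 8 1]
First stockout at step 3

3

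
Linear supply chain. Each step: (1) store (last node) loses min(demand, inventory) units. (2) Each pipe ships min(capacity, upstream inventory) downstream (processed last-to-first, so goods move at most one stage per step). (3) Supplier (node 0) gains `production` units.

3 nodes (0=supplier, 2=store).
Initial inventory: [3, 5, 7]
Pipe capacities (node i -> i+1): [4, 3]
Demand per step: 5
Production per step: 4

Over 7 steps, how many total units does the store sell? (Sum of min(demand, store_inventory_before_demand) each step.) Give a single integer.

Answer: 25

Derivation:
Step 1: sold=5 (running total=5) -> [4 5 5]
Step 2: sold=5 (running total=10) -> [4 6 3]
Step 3: sold=3 (running total=13) -> [4 7 3]
Step 4: sold=3 (running total=16) -> [4 8 3]
Step 5: sold=3 (running total=19) -> [4 9 3]
Step 6: sold=3 (running total=22) -> [4 10 3]
Step 7: sold=3 (running total=25) -> [4 11 3]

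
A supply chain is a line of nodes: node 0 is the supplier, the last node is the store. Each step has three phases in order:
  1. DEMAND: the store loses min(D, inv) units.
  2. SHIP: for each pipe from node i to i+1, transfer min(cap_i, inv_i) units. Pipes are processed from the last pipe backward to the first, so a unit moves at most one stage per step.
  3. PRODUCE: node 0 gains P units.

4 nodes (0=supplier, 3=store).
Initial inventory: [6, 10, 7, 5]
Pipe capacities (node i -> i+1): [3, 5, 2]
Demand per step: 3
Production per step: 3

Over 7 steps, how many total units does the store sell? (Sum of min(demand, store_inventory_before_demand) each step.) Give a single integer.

Answer: 17

Derivation:
Step 1: sold=3 (running total=3) -> [6 8 10 4]
Step 2: sold=3 (running total=6) -> [6 6 13 3]
Step 3: sold=3 (running total=9) -> [6 4 16 2]
Step 4: sold=2 (running total=11) -> [6 3 18 2]
Step 5: sold=2 (running total=13) -> [6 3 19 2]
Step 6: sold=2 (running total=15) -> [6 3 20 2]
Step 7: sold=2 (running total=17) -> [6 3 21 2]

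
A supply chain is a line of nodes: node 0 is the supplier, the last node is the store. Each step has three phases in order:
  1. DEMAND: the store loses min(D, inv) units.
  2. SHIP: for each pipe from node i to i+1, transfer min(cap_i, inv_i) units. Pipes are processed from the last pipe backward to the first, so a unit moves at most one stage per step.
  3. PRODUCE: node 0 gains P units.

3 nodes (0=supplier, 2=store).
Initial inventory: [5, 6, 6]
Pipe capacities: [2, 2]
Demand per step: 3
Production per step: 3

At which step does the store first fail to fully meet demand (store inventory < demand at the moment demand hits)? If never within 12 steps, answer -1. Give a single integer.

Step 1: demand=3,sold=3 ship[1->2]=2 ship[0->1]=2 prod=3 -> [6 6 5]
Step 2: demand=3,sold=3 ship[1->2]=2 ship[0->1]=2 prod=3 -> [7 6 4]
Step 3: demand=3,sold=3 ship[1->2]=2 ship[0->1]=2 prod=3 -> [8 6 3]
Step 4: demand=3,sold=3 ship[1->2]=2 ship[0->1]=2 prod=3 -> [9 6 2]
Step 5: demand=3,sold=2 ship[1->2]=2 ship[0->1]=2 prod=3 -> [10 6 2]
Step 6: demand=3,sold=2 ship[1->2]=2 ship[0->1]=2 prod=3 -> [11 6 2]
Step 7: demand=3,sold=2 ship[1->2]=2 ship[0->1]=2 prod=3 -> [12 6 2]
Step 8: demand=3,sold=2 ship[1->2]=2 ship[0->1]=2 prod=3 -> [13 6 2]
Step 9: demand=3,sold=2 ship[1->2]=2 ship[0->1]=2 prod=3 -> [14 6 2]
Step 10: demand=3,sold=2 ship[1->2]=2 ship[0->1]=2 prod=3 -> [15 6 2]
Step 11: demand=3,sold=2 ship[1->2]=2 ship[0->1]=2 prod=3 -> [16 6 2]
Step 12: demand=3,sold=2 ship[1->2]=2 ship[0->1]=2 prod=3 -> [17 6 2]
First stockout at step 5

5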